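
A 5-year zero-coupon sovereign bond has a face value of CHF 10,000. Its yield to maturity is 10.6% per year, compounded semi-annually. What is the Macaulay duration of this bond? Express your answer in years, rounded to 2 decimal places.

5.00 years

A zero-coupon bond has a single cash flow at maturity, so its Macaulay duration equals its maturity: 5 years.
(Equivalently: 10 semi-annual periods ÷ 2 = 5 years.)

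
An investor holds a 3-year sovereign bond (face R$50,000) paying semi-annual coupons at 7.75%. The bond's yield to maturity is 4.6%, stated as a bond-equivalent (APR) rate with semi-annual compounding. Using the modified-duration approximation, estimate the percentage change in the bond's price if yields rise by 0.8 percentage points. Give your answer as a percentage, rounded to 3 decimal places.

-2.148%

Periodic yield y = 0.023. Modified duration first:
  t   CF        PV=CF/(1+0.023)^t    t·PV
  1     1,937.50     1,893.9394     1,893.9394
  2     1,937.50     1,851.3582     3,702.7163
  3     1,937.50     1,809.7343     5,429.2028
  4     1,937.50     1,769.0462     7,076.1848
  5     1,937.50     1,729.2729     8,646.3646
  6    51,937.50    45,313.4615   271,880.7688
  Σ                 54,366.8124   298,629.1767
P = 54,366.8124; D_Mac = 5.49286 half-year periods = 2.74643 yrs; D_mod = 2.74643/(1+0.023) = 2.68468 yrs.
ΔP/P ≈ -D_mod · Δy = -2.68468 × (+0.008) = -0.021477 = -2.1477%.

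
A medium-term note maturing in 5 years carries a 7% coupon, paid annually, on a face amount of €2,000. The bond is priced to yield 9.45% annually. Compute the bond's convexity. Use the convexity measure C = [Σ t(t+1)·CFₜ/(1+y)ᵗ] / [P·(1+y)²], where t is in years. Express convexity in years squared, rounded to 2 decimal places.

20.77

With y = 0.0945:
  t   CF        PV=CF/(1+0.0945)^t    t·PV        t(t+1)·PV
  1       140.00       127.9123       127.9123         255.8246
  2       140.00       116.8682       233.7365         701.2094
  3       140.00       106.7777       320.3332       1,281.3329
  4       140.00        97.5585       390.2339       1,951.1694
  5     2,140.00     1,362.4951     6,812.4754      40,874.8525
  Σ                  1,811.6118     7,884.6913      45,064.3888
P = 1,811.6118.
Convexity = Σ t(t+1)·PV / [P·(1+y)²] = 45,064.3888 / (1,811.6118 × 1.197930) = 20.76523.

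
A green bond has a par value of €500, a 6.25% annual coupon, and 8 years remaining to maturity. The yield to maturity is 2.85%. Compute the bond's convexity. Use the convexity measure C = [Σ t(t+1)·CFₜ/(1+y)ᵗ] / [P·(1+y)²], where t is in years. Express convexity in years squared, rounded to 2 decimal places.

With y = 0.0285:
  t   CF        PV=CF/(1+0.0285)^t    t·PV        t(t+1)·PV
  1        31.25        30.3841        30.3841          60.7681
  2        31.25        29.5421        59.0842         177.2526
  3        31.25        28.7235        86.1705         344.6818
  4        31.25        27.9275       111.7102         558.5510
  5        31.25        27.1537       135.7684         814.6101
  6        31.25        26.4012       158.4074       1,108.8519
  7        31.25        25.6697       179.6876       1,437.5004
  8       531.25       424.2917     3,394.3339      30,549.0051
  Σ                    620.0935     4,155.5461      35,051.2211
P = 620.0935.
Convexity = Σ t(t+1)·PV / [P·(1+y)²] = 35,051.2211 / (620.0935 × 1.057812) = 53.43642.

53.44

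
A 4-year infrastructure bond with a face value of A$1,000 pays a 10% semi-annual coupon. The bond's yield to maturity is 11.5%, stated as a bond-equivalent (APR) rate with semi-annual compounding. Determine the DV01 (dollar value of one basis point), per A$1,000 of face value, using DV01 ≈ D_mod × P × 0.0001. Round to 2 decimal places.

A$0.30

Periodic yield y = 0.0575.
  t   CF        PV=CF/(1+0.0575)^t    t·PV
  1        50.00        47.2813        47.2813
  2        50.00        44.7105        89.4209
  3        50.00        42.2794       126.8382
  4        50.00        39.9805       159.9221
  5        50.00        37.8066       189.0332
  6        50.00        35.7510       214.5058
  7        50.00        33.8071       236.6494
  8     1,050.00       671.3458     5,370.7666
  Σ                    952.9622     6,434.4176
P = 952.9622; D_Mac = 6.75202 half-year periods = 3.37601 yrs; D_mod = 3.19244 yrs.
DV01 ≈ 3.19244 × 952.9622 × 0.0001 = 0.304228.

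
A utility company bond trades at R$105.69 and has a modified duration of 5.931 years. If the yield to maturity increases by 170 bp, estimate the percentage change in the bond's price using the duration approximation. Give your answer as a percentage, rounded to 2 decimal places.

Duration approximation: ΔP/P ≈ -D_mod · Δy = -5.931 × (+0.017) = -0.100827.
As a percentage: -10.0827%.

-10.08%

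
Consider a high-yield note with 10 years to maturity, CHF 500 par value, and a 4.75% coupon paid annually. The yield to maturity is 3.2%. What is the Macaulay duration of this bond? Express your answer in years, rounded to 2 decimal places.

Periodic yield y = 0.032. Discount each cash flow and weight by its year:
  t   CF        PV=CF/(1+0.032)^t    t·PV
  1        23.75        23.0136        23.0136
  2        23.75        22.3000        44.5999
  3        23.75        21.6085        64.8255
  4        23.75        20.9385        83.7539
  5        23.75        20.2892       101.4460
  6        23.75        19.6601       117.9605
  7        23.75        19.0505       133.3533
  8        23.75        18.4598       147.6781
  9        23.75        17.8874       160.9863
  10      523.75       382.2320     3,822.3202
  Σ                    565.4394     4,699.9372
Price P = Σ PV = 565.4394.
Macaulay duration = Σ(t·PV) / P = 4,699.9372 / 565.4394 = 8.31201 years.

8.31 years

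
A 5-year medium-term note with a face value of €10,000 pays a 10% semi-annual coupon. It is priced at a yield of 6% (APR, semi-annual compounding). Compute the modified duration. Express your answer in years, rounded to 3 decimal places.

4.015 years

Periodic yield y = 0.03. First find Macaulay duration:
  t   CF        PV=CF/(1+0.03)^t    t·PV
  1       500.00       485.4369       485.4369
  2       500.00       471.2980       942.5959
  3       500.00       457.5708     1,372.7125
  4       500.00       444.2435     1,776.9741
  5       500.00       431.3044     2,156.5220
  6       500.00       418.7421     2,512.4528
  7       500.00       406.5458     2,845.8203
  8       500.00       394.7046     3,157.6369
  9       500.00       383.2084     3,448.8753
  10   10,500.00     7,812.9861    78,129.8611
  Σ                 11,706.0406    96,828.8877
P = 11,706.0406; Macaulay duration = 96,828.8877 / 11,706.0406 = 8.27170 half-year periods = 4.13585 years.
Modified duration = D_Mac / (1 + y) = 4.13585 / 1.03 = 4.01539 years.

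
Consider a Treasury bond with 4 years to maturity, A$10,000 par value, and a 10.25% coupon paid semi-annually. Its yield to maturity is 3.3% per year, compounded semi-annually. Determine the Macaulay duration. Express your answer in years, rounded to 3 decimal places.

Periodic yield y = 0.0165. Discount each cash flow and weight by its period:
  t   CF        PV=CF/(1+0.0165)^t    t·PV
  1       512.50       504.1810       504.1810
  2       512.50       495.9971       991.9941
  3       512.50       487.9460     1,463.8379
  4       512.50       480.0255     1,920.1021
  5       512.50       472.2337     2,361.1684
  6       512.50       464.5683     2,787.4098
  7       512.50       457.0273     3,199.1914
  8    10,512.50     9,222.4635    73,779.7080
  Σ                 12,584.4424    87,007.5927
Price P = Σ PV = 12,584.4424.
Macaulay duration = Σ(t·PV) / P = 87,007.5927 / 12,584.4424 = 6.91390 half-year periods.
In years: 6.91390 / 2 = 3.45695 years.

3.457 years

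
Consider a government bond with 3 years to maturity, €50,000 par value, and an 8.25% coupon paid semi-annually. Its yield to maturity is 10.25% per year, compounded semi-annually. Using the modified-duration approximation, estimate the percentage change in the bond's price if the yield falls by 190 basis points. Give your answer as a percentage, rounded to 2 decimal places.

Periodic yield y = 0.05125. Modified duration first:
  t   CF        PV=CF/(1+0.05125)^t    t·PV
  1     2,062.50     1,961.9501     1,961.9501
  2     2,062.50     1,866.3021     3,732.6042
  3     2,062.50     1,775.3171     5,325.9512
  4     2,062.50     1,688.7677     6,755.0709
  5     2,062.50     1,606.4378     8,032.1890
  6    52,062.50    38,573.4928   231,440.9569
  Σ                 47,472.2676   257,248.7223
P = 47,472.2676; D_Mac = 5.41893 half-year periods = 2.70946 yrs; D_mod = 2.70946/(1+0.05125) = 2.57737 yrs.
ΔP/P ≈ -D_mod · Δy = -2.57737 × (-0.019) = +0.048970 = +4.8970%.

+4.90%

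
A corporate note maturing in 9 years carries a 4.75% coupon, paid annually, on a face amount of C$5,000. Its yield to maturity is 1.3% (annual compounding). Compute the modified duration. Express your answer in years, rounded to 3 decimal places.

7.632 years

Periodic yield y = 0.013. First find Macaulay duration:
  t   CF        PV=CF/(1+0.013)^t    t·PV
  1       237.50       234.4521       234.4521
  2       237.50       231.4434       462.8867
  3       237.50       228.4732       685.4196
  4       237.50       225.5412       902.1647
  5       237.50       222.6468     1,113.2338
  6       237.50       219.7895     1,318.7370
  7       237.50       216.9689     1,518.7823
  8       237.50       214.1845     1,713.4760
  9     5,237.50     4,662.7167    41,964.4502
  Σ                  6,456.2162    49,913.6025
P = 6,456.2162; Macaulay duration = 49,913.6025 / 6,456.2162 = 7.73109 years.
Modified duration = D_Mac / (1 + y) = 7.73109 / 1.013 = 7.63188 years.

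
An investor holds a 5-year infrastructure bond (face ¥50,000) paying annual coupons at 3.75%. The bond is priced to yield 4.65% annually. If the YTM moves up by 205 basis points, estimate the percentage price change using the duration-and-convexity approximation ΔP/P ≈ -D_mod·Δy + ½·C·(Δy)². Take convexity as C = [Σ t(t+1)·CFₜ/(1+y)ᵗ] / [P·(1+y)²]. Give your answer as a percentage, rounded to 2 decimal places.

-8.57%

With y = 0.0465:
  t   CF        PV=CF/(1+0.0465)^t    t·PV        t(t+1)·PV
  1     1,875.00     1,791.6866     1,791.6866       3,583.3731
  2     1,875.00     1,712.0751     3,424.1502      10,272.4505
  3     1,875.00     1,636.0010     4,908.0031      19,632.0124
  4     1,875.00     1,563.3072     6,253.2290      31,266.1450
  5    51,875.00    41,329.6708   206,648.3541   1,239,890.1249
  Σ                 48,032.7408   223,025.4230   1,304,644.1059
P = 48,032.7408; D_Mac = 4.64320 yrs; D_mod = 4.43688 yrs; C = 24.80140.
Duration effect: -4.43688 × (+0.0205) = -0.090956
Convexity effect: 0.5 × 24.80140 × (0.0205)² = +0.0052114
ΔP/P ≈ -0.090956 + 0.0052114 = -0.085745 = -8.5745%.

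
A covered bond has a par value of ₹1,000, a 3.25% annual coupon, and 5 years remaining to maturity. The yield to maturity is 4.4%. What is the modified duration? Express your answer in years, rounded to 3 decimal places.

4.488 years

Periodic yield y = 0.044. First find Macaulay duration:
  t   CF        PV=CF/(1+0.044)^t    t·PV
  1        32.50        31.1303        31.1303
  2        32.50        29.8183        59.6365
  3        32.50        28.5616        85.6847
  4        32.50        27.3578       109.4312
  5     1,032.50       832.5064     4,162.5319
  Σ                    949.3743     4,448.4146
P = 949.3743; Macaulay duration = 4,448.4146 / 949.3743 = 4.68563 years.
Modified duration = D_Mac / (1 + y) = 4.68563 / 1.044 = 4.48815 years.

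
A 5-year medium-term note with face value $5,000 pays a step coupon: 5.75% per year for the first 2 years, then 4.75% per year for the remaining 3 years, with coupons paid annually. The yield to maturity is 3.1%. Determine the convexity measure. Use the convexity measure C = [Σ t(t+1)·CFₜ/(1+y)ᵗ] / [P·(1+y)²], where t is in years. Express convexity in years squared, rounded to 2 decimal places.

24.73

With y = 0.031:
  t   CF        PV=CF/(1+0.031)^t    t·PV        t(t+1)·PV
  1       287.50       278.8555       278.8555         557.7110
  2       287.50       270.4709       540.9418       1,622.8253
  3       237.50       216.7143       650.1430       2,600.5719
  4       237.50       210.1982       840.7927       4,203.9636
  5     5,237.50     4,496.0456    22,480.2281     134,881.3687
  Σ                  5,472.2845    24,790.9611     143,866.4405
P = 5,472.2845.
Convexity = Σ t(t+1)·PV / [P·(1+y)²] = 143,866.4405 / (5,472.2845 × 1.062961) = 24.73281.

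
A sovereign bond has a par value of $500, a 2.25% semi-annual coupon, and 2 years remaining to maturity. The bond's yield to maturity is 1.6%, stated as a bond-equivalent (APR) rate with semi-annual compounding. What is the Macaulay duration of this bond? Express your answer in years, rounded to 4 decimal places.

Periodic yield y = 0.008. Discount each cash flow and weight by its period:
  t   CF        PV=CF/(1+0.008)^t    t·PV
  1        5.625         5.5804         5.5804
  2        5.625         5.5361        11.0721
  3        5.625         5.4921        16.4764
  4      505.625       489.7635     1,959.0540
  Σ                    506.3721     1,992.1829
Price P = Σ PV = 506.3721.
Macaulay duration = Σ(t·PV) / P = 1,992.1829 / 506.3721 = 3.93423 half-year periods.
In years: 3.93423 / 2 = 1.96711 years.

1.9671 years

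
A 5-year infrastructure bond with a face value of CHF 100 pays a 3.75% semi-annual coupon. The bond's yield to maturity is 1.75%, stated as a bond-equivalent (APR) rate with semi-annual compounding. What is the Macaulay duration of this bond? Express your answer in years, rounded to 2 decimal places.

Periodic yield y = 0.00875. Discount each cash flow and weight by its period:
  t   CF        PV=CF/(1+0.00875)^t    t·PV
  1        1.875         1.8587         1.8587
  2        1.875         1.8426         3.6852
  3        1.875         1.8266         5.4799
  4        1.875         1.8108         7.2431
  5        1.875         1.7951         8.9754
  6        1.875         1.7795        10.6770
  7        1.875         1.7641        12.3485
  8        1.875         1.7488        13.9902
  9        1.875         1.7336        15.6024
  10     101.875        93.3753       933.7533
  Σ                    109.5351     1,013.6138
Price P = Σ PV = 109.5351.
Macaulay duration = Σ(t·PV) / P = 1,013.6138 / 109.5351 = 9.25378 half-year periods.
In years: 9.25378 / 2 = 4.62689 years.

4.63 years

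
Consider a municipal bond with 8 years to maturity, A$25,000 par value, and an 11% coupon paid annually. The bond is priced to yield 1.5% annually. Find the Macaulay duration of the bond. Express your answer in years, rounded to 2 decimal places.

Periodic yield y = 0.015. Discount each cash flow and weight by its year:
  t   CF        PV=CF/(1+0.015)^t    t·PV
  1     2,750.00     2,709.3596     2,709.3596
  2     2,750.00     2,669.3198     5,338.6396
  3     2,750.00     2,629.8717     7,889.6152
  4     2,750.00     2,591.0066    10,364.0265
  5     2,750.00     2,552.7159    12,763.5795
  6     2,750.00     2,514.9910    15,089.9462
  7     2,750.00     2,477.8237    17,344.7657
  8    27,750.00    24,633.9837   197,071.8695
  Σ                 42,779.0721   268,571.8018
Price P = Σ PV = 42,779.0721.
Macaulay duration = Σ(t·PV) / P = 268,571.8018 / 42,779.0721 = 6.27811 years.

6.28 years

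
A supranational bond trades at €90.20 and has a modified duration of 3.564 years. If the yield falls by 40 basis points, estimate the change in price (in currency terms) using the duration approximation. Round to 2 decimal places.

+€1.29

Duration approximation: ΔP/P ≈ -D_mod · Δy = -3.564 × (-0.004) = +0.014256.
ΔP ≈ 90.20 × (+0.014256) = +1.2858912.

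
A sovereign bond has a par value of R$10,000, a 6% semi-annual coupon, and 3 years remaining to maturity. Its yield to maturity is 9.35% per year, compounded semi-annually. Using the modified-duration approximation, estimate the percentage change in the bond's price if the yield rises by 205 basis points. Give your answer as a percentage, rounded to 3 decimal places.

Periodic yield y = 0.04675. Modified duration first:
  t   CF        PV=CF/(1+0.04675)^t    t·PV
  1       300.00       286.6014       286.6014
  2       300.00       273.8012       547.6024
  3       300.00       261.5727       784.7180
  4       300.00       249.8903       999.5611
  5       300.00       238.7297     1,193.6484
  6    10,300.00     7,830.3181    46,981.9088
  Σ                  9,140.9133    50,794.0401
P = 9,140.9133; D_Mac = 5.55678 half-year periods = 2.77839 yrs; D_mod = 2.77839/(1+0.04675) = 2.65430 yrs.
ΔP/P ≈ -D_mod · Δy = -2.65430 × (+0.0205) = -0.054413 = -5.4413%.

-5.441%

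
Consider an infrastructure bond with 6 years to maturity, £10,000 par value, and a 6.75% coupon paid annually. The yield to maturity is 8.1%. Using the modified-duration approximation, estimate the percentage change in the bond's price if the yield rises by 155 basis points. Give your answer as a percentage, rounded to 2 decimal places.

Periodic yield y = 0.081. Modified duration first:
  t   CF        PV=CF/(1+0.081)^t    t·PV
  1       675.00       624.4218       624.4218
  2       675.00       577.6335     1,155.2670
  3       675.00       534.3511     1,603.0532
  4       675.00       494.3118     1,977.2473
  5       675.00       457.2727     2,286.3637
  6    10,675.00     6,689.8090    40,138.8541
  Σ                  9,377.8000    47,785.2072
P = 9,377.8000; D_Mac = 5.09557 yrs; D_mod = 5.09557/(1+0.081) = 4.71375 yrs.
ΔP/P ≈ -D_mod · Δy = -4.71375 × (+0.0155) = -0.073063 = -7.3063%.

-7.31%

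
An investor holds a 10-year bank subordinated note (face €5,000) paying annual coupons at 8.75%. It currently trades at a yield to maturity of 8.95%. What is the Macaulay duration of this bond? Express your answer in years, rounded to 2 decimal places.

7.04 years

Periodic yield y = 0.0895. Discount each cash flow and weight by its year:
  t   CF        PV=CF/(1+0.0895)^t    t·PV
  1       437.50       401.5603       401.5603
  2       437.50       368.5731       737.1461
  3       437.50       338.2956     1,014.8868
  4       437.50       310.5054     1,242.0215
  5       437.50       284.9980     1,424.9902
  6       437.50       261.5861     1,569.5166
  7       437.50       240.0974     1,680.6816
  8       437.50       220.3739     1,762.9913
  9       437.50       202.2707     1,820.4362
  10    5,437.50     2,307.4214    23,074.2144
  Σ                  4,935.6819    34,728.4451
Price P = Σ PV = 4,935.6819.
Macaulay duration = Σ(t·PV) / P = 34,728.4451 / 4,935.6819 = 7.03620 years.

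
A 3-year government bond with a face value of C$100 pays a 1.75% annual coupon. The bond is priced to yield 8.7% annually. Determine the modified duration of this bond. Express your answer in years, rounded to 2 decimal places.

2.71 years

Periodic yield y = 0.087. First find Macaulay duration:
  t   CF        PV=CF/(1+0.087)^t    t·PV
  1         1.75         1.6099         1.6099
  2         1.75         1.4811         2.9622
  3       101.75        79.2220       237.6660
  Σ                     82.3130       242.2381
P = 82.3130; Macaulay duration = 242.2381 / 82.3130 = 2.94289 years.
Modified duration = D_Mac / (1 + y) = 2.94289 / 1.087 = 2.70735 years.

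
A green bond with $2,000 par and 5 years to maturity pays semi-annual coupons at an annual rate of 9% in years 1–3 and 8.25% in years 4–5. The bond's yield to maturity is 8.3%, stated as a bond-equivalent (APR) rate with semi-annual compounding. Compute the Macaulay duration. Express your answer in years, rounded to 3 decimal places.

Periodic yield y = 0.0415. Discount each cash flow and weight by its period:
  t   CF        PV=CF/(1+0.0415)^t    t·PV
  1        90.00        86.4138        86.4138
  2        90.00        82.9705       165.9411
  3        90.00        79.6645       238.9934
  4        90.00        76.4901       305.9605
  5        90.00        73.4423       367.2114
  6        90.00        70.5159       423.0952
  7        82.50        62.0639       434.4473
  8        82.50        59.5909       476.7270
  9        82.50        57.2164       514.9475
  10    2,082.50     1,386.7311    13,867.3114
  Σ                  2,035.0994    16,881.0486
Price P = Σ PV = 2,035.0994.
Macaulay duration = Σ(t·PV) / P = 16,881.0486 / 2,035.0994 = 8.29495 half-year periods.
In years: 8.29495 / 2 = 4.14748 years.

4.147 years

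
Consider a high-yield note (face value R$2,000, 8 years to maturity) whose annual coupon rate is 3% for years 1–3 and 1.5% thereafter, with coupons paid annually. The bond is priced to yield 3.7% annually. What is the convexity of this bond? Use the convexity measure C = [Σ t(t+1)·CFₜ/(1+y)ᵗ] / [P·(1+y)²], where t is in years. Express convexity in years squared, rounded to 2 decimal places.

59.42

With y = 0.037:
  t   CF        PV=CF/(1+0.037)^t    t·PV        t(t+1)·PV
  1        60.00        57.8592        57.8592         115.7184
  2        60.00        55.7948       111.5896         334.7688
  3        60.00        53.8041       161.4122         645.6486
  4        30.00        25.9422       103.7687         518.8433
  5        30.00        25.0166       125.0828         750.4966
  6        30.00        24.1240       144.7438       1,013.2066
  7        30.00        23.2632       162.8426       1,302.7407
  8     2,030.00     1,517.9798    12,143.8382     109,294.5442
  Σ                  1,783.7838    13,011.1370     113,975.9673
P = 1,783.7838.
Convexity = Σ t(t+1)·PV / [P·(1+y)²] = 113,975.9673 / (1,783.7838 × 1.075369) = 59.41739.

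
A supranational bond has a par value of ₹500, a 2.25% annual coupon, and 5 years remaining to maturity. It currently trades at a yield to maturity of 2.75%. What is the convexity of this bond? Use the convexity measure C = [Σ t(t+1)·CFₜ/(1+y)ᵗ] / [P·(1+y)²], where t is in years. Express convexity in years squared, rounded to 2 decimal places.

26.77

With y = 0.0275:
  t   CF        PV=CF/(1+0.0275)^t    t·PV        t(t+1)·PV
  1        11.25        10.9489        10.9489          21.8978
  2        11.25        10.6559        21.3117          63.9352
  3        11.25        10.3707        31.1120         124.4481
  4        11.25        10.0931        40.3725         201.8623
  5       511.25       446.4000     2,231.9999      13,391.9995
  Σ                    488.4685     2,335.7450      13,804.1429
P = 488.4685.
Convexity = Σ t(t+1)·PV / [P·(1+y)²] = 13,804.1429 / (488.4685 × 1.055756) = 26.76758.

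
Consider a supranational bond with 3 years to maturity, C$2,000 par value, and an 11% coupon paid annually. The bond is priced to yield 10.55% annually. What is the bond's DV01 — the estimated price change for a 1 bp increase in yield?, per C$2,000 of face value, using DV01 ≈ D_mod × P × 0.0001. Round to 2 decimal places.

C$0.50

Periodic yield y = 0.1055.
  t   CF        PV=CF/(1+0.1055)^t    t·PV
  1       220.00       199.0050       199.0050
  2       220.00       180.0135       360.0271
  3     2,220.00     1,643.1482     4,929.4446
  Σ                  2,022.1667     5,488.4766
P = 2,022.1667; D_Mac = 2.71416 yrs; D_mod = 2.45514 yrs.
DV01 ≈ 2.45514 × 2,022.1667 × 0.0001 = 0.496470.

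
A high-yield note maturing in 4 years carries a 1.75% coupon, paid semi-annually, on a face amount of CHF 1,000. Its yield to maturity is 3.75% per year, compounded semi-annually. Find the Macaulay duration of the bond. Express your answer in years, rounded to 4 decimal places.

Periodic yield y = 0.01875. Discount each cash flow and weight by its period:
  t   CF        PV=CF/(1+0.01875)^t    t·PV
  1         8.75         8.5890         8.5890
  2         8.75         8.4309        16.8618
  3         8.75         8.2757        24.8271
  4         8.75         8.1234        32.4936
  5         8.75         7.9739        39.8694
  6         8.75         7.8271        46.9628
  7         8.75         7.6831        53.7815
  8     1,008.75       869.4459     6,955.5674
  Σ                    926.3489     7,178.9524
Price P = Σ PV = 926.3489.
Macaulay duration = Σ(t·PV) / P = 7,178.9524 / 926.3489 = 7.74973 half-year periods.
In years: 7.74973 / 2 = 3.87486 years.

3.8749 years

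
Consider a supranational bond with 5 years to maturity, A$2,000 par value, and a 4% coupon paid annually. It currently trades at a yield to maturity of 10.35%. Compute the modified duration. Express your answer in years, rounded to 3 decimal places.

Periodic yield y = 0.1035. First find Macaulay duration:
  t   CF        PV=CF/(1+0.1035)^t    t·PV
  1        80.00        72.4966        72.4966
  2        80.00        65.6970       131.3939
  3        80.00        59.5351       178.6053
  4        80.00        53.9511       215.8046
  5     2,080.00     1,271.1642     6,355.8209
  Σ                  1,522.8440     6,954.1213
P = 1,522.8440; Macaulay duration = 6,954.1213 / 1,522.8440 = 4.56654 years.
Modified duration = D_Mac / (1 + y) = 4.56654 / 1.1035 = 4.13823 years.

4.138 years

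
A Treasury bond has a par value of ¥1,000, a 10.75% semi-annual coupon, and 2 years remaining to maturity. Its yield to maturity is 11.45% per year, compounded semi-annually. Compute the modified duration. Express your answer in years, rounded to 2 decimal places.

Periodic yield y = 0.05725. First find Macaulay duration:
  t   CF        PV=CF/(1+0.05725)^t    t·PV
  1        53.75        50.8394        50.8394
  2        53.75        48.0865        96.1730
  3        53.75        45.4826       136.4478
  4     1,053.75       843.3868     3,373.5473
  Σ                    987.7954     3,657.0076
P = 987.7954; Macaulay duration = 3,657.0076 / 987.7954 = 3.70219 half-year periods = 1.85110 years.
Modified duration = D_Mac / (1 + y) = 1.85110 / 1.05725 = 1.75086 years.

1.75 years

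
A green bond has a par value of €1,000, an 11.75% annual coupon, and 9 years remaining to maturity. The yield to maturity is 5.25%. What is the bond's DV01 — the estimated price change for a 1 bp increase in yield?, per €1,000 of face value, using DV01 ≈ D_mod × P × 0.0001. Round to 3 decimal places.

Periodic yield y = 0.0525.
  t   CF        PV=CF/(1+0.0525)^t    t·PV
  1       117.50       111.6390       111.6390
  2       117.50       106.0703       212.1405
  3       117.50       100.7794       302.3381
  4       117.50        95.7524       383.0094
  5       117.50        90.9761       454.8805
  6       117.50        86.4381       518.6286
  7       117.50        82.1265       574.8853
  8       117.50        78.0299       624.2392
  9     1,117.50       705.0966     6,345.8690
  Σ                  1,456.9080     9,527.6295
P = 1,456.9080; D_Mac = 6.53962 yrs; D_mod = 6.21342 yrs.
DV01 ≈ 6.21342 × 1,456.9080 × 0.0001 = 0.905238.

€0.905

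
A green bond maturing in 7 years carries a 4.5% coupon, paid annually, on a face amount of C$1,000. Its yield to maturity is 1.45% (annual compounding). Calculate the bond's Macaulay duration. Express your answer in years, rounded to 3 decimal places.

6.243 years

Periodic yield y = 0.0145. Discount each cash flow and weight by its year:
  t   CF        PV=CF/(1+0.0145)^t    t·PV
  1        45.00        44.3568        44.3568
  2        45.00        43.7228        87.4457
  3        45.00        43.0979       129.2938
  4        45.00        42.4819       169.9277
  5        45.00        41.8748       209.3738
  6        45.00        41.2762       247.6575
  7     1,045.00       944.8262     6,613.7834
  Σ                  1,201.6367     7,501.8387
Price P = Σ PV = 1,201.6367.
Macaulay duration = Σ(t·PV) / P = 7,501.8387 / 1,201.6367 = 6.24302 years.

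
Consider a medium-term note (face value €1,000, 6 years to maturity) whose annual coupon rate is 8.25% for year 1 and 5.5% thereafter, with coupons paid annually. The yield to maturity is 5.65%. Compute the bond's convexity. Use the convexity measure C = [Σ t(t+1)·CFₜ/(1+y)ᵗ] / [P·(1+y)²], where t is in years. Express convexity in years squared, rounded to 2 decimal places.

30.79

With y = 0.0565:
  t   CF        PV=CF/(1+0.0565)^t    t·PV        t(t+1)·PV
  1        82.50        78.0880        78.0880         156.1761
  2        55.00        49.2747        98.5493         295.6480
  3        55.00        46.6395       139.9186         559.6744
  4        55.00        44.1453       176.5813         882.9064
  5        55.00        41.7845       208.9225       1,253.5349
  6     1,055.00       758.6395     4,551.8370      31,862.8590
  Σ                  1,018.5715     5,253.8967      35,010.7988
P = 1,018.5715.
Convexity = Σ t(t+1)·PV / [P·(1+y)²] = 35,010.7988 / (1,018.5715 × 1.116192) = 30.79438.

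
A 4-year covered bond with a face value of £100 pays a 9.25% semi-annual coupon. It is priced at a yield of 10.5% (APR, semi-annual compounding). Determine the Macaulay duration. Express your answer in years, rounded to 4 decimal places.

Periodic yield y = 0.0525. Discount each cash flow and weight by its period:
  t   CF        PV=CF/(1+0.0525)^t    t·PV
  1        4.625         4.3943         4.3943
  2        4.625         4.1751         8.3502
  3        4.625         3.9668        11.9005
  4        4.625         3.7690        15.0759
  5        4.625         3.5810        17.9049
  6        4.625         3.4024        20.4141
  7        4.625         3.2326        22.6285
  8      104.625        69.4798       555.8385
  Σ                     96.0010       656.5069
Price P = Σ PV = 96.0010.
Macaulay duration = Σ(t·PV) / P = 656.5069 / 96.0010 = 6.83854 half-year periods.
In years: 6.83854 / 2 = 3.41927 years.

3.4193 years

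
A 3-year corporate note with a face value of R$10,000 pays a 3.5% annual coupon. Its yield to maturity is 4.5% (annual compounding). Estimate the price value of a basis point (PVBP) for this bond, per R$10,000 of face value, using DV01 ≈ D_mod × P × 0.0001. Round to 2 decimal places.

Periodic yield y = 0.045.
  t   CF        PV=CF/(1+0.045)^t    t·PV
  1       350.00       334.9282       334.9282
  2       350.00       320.5055       641.0110
  3    10,350.00     9,069.6699    27,209.0096
  Σ                  9,725.1036    28,184.9488
P = 9,725.1036; D_Mac = 2.89816 yrs; D_mod = 2.77336 yrs.
DV01 ≈ 2.77336 × 9,725.1036 × 0.0001 = 2.697124.

R$2.70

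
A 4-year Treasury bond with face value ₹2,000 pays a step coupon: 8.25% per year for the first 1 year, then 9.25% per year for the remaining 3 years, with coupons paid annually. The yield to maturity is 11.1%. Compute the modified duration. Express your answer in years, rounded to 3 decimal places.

3.176 years

Periodic yield y = 0.111. First find Macaulay duration:
  t   CF        PV=CF/(1+0.111)^t    t·PV
  1       165.00       148.5149       148.5149
  2       185.00       149.8800       299.7599
  3       185.00       134.9055       404.7164
  4     2,185.00     1,434.1521     5,736.6083
  Σ                  1,867.4524     6,589.5995
P = 1,867.4524; Macaulay duration = 6,589.5995 / 1,867.4524 = 3.52866 years.
Modified duration = D_Mac / (1 + y) = 3.52866 / 1.111 = 3.17611 years.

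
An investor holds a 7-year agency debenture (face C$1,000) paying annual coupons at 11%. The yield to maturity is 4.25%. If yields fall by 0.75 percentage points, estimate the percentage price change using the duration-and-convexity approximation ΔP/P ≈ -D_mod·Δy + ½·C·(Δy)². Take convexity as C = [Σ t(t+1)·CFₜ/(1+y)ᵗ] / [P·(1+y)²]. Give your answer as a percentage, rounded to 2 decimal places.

With y = 0.0425:
  t   CF        PV=CF/(1+0.0425)^t    t·PV        t(t+1)·PV
  1       110.00       105.5156       105.5156         211.0312
  2       110.00       101.2140       202.4280         607.2840
  3       110.00        97.0878       291.2633       1,165.0532
  4       110.00        93.1297       372.5190       1,862.5950
  5       110.00        89.3331       446.6655       2,679.9928
  6       110.00        85.6912       514.1473       3,599.0311
  7     1,110.00       829.4506     5,806.1543      46,449.2344
  Σ                  1,401.4220     7,738.6929      56,574.2215
P = 1,401.4220; D_Mac = 5.52203 yrs; D_mod = 5.29691 yrs; C = 37.14476.
Duration effect: -5.29691 × (-0.0075) = +0.039727
Convexity effect: 0.5 × 37.14476 × (-0.0075)² = +0.0010447
ΔP/P ≈ +0.039727 + 0.0010447 = +0.040772 = +4.0772%.

+4.08%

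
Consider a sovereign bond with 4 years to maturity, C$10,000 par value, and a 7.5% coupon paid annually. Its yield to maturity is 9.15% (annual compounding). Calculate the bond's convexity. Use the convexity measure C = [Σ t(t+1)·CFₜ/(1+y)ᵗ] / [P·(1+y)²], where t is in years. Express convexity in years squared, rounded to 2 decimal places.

14.50

With y = 0.0915:
  t   CF        PV=CF/(1+0.0915)^t    t·PV        t(t+1)·PV
  1       750.00       687.1278       687.1278       1,374.2556
  2       750.00       629.5262     1,259.0523       3,777.1570
  3       750.00       576.7532     1,730.2597       6,921.0389
  4    10,750.00     7,573.7943    30,295.1771     151,475.8854
  Σ                  9,467.2015    33,971.6169     163,548.3369
P = 9,467.2015.
Convexity = Σ t(t+1)·PV / [P·(1+y)²] = 163,548.3369 / (9,467.2015 × 1.191372) = 14.50030.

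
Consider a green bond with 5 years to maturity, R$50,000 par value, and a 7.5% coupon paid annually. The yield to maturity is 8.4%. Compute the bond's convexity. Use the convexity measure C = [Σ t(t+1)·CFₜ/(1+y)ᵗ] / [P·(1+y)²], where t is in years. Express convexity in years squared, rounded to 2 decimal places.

With y = 0.084:
  t   CF        PV=CF/(1+0.084)^t    t·PV        t(t+1)·PV
  1     3,750.00     3,459.4096     3,459.4096       6,918.8192
  2     3,750.00     3,191.3373     6,382.6745      19,148.0236
  3     3,750.00     2,944.0381     8,832.1142      35,328.4568
  4     3,750.00     2,715.9023    10,863.6091      54,318.0455
  5    53,750.00    35,911.3769   179,556.8847   1,077,341.3084
  Σ                 48,222.0641   209,094.6922   1,193,054.6535
P = 48,222.0641.
Convexity = Σ t(t+1)·PV / [P·(1+y)²] = 1,193,054.6535 / (48,222.0641 × 1.175056) = 21.05504.

21.06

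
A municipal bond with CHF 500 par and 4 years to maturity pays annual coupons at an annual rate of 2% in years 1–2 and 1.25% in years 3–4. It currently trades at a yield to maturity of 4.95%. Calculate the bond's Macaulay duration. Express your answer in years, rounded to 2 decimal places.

Periodic yield y = 0.0495. Discount each cash flow and weight by its year:
  t   CF        PV=CF/(1+0.0495)^t    t·PV
  1        10.00         9.5283         9.5283
  2        10.00         9.0789        18.1579
  3         6.25         5.4067        16.2201
  4       506.25       417.2874     1,669.1496
  Σ                    441.3014     1,713.0559
Price P = Σ PV = 441.3014.
Macaulay duration = Σ(t·PV) / P = 1,713.0559 / 441.3014 = 3.88183 years.

3.88 years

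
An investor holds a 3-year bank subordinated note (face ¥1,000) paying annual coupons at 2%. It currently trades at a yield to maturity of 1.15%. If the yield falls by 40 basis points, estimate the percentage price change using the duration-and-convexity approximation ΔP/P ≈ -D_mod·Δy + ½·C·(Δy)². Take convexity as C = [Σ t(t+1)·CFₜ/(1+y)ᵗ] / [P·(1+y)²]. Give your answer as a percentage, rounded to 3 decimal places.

+1.173%

With y = 0.0115:
  t   CF        PV=CF/(1+0.0115)^t    t·PV        t(t+1)·PV
  1        20.00        19.7726        19.7726          39.5452
  2        20.00        19.5478        39.0956         117.2869
  3     1,020.00       985.6041     2,956.8124      11,827.2494
  Σ                  1,024.9246     3,015.6806      11,984.0816
P = 1,024.9246; D_Mac = 2.94234 yrs; D_mod = 2.90889 yrs; C = 11.42829.
Duration effect: -2.90889 × (-0.004) = +0.011636
Convexity effect: 0.5 × 11.42829 × (-0.004)² = +0.0000914
ΔP/P ≈ +0.011636 + 0.0000914 = +0.011727 = +1.1727%.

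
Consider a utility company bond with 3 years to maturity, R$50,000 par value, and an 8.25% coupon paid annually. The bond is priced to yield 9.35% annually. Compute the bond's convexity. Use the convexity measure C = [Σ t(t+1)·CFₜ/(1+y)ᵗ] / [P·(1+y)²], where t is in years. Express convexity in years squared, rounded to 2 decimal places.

9.03

With y = 0.0935:
  t   CF        PV=CF/(1+0.0935)^t    t·PV        t(t+1)·PV
  1     4,125.00     3,772.2908     3,772.2908       7,544.5816
  2     4,125.00     3,449.7401     6,899.4802      20,698.4407
  3    54,125.00    41,394.3957   124,183.1872     496,732.7488
  Σ                 48,616.4267   134,854.9582     524,975.7711
P = 48,616.4267.
Convexity = Σ t(t+1)·PV / [P·(1+y)²] = 524,975.7711 / (48,616.4267 × 1.195742) = 9.03064.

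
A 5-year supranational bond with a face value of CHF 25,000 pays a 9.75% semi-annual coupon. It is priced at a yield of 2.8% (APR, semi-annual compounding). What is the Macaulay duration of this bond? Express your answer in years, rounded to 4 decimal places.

Periodic yield y = 0.014. Discount each cash flow and weight by its period:
  t   CF        PV=CF/(1+0.014)^t    t·PV
  1     1,218.75     1,201.9231     1,201.9231
  2     1,218.75     1,185.3285     2,370.6570
  3     1,218.75     1,168.9630     3,506.8890
  4     1,218.75     1,152.8235     4,611.2939
  5     1,218.75     1,136.9068     5,684.5339
  6     1,218.75     1,121.2098     6,727.2590
  7     1,218.75     1,105.7296     7,740.1073
  8     1,218.75     1,090.4631     8,723.7051
  9     1,218.75     1,075.4074     9,678.6669
  10   26,218.75    22,815.6283   228,156.2828
  Σ                 33,054.3831   278,401.3179
Price P = Σ PV = 33,054.3831.
Macaulay duration = Σ(t·PV) / P = 278,401.3179 / 33,054.3831 = 8.42252 half-year periods.
In years: 8.42252 / 2 = 4.21126 years.

4.2113 years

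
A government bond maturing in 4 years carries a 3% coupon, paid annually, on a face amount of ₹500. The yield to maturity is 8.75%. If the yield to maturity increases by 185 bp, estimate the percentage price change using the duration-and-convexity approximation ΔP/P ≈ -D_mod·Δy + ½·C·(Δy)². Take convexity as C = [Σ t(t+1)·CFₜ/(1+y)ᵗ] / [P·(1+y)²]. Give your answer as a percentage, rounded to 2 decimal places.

-6.21%

With y = 0.0875:
  t   CF        PV=CF/(1+0.0875)^t    t·PV        t(t+1)·PV
  1        15.00        13.7931        13.7931          27.5862
  2        15.00        12.6833        25.3666          76.0999
  3        15.00        11.6628        34.9885         139.9538
  4       515.00       368.2054     1,472.8216       7,364.1082
  Σ                    406.3446     1,546.9698       7,607.7481
P = 406.3446; D_Mac = 3.80704 yrs; D_mod = 3.50073 yrs; C = 15.83081.
Duration effect: -3.50073 × (+0.0185) = -0.064763
Convexity effect: 0.5 × 15.83081 × (0.0185)² = +0.0027090
ΔP/P ≈ -0.064763 + 0.0027090 = -0.062054 = -6.2054%.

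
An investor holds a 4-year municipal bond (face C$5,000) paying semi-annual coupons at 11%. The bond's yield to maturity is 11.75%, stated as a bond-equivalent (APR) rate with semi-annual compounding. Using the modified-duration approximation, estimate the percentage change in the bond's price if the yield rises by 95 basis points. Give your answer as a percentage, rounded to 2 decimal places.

Periodic yield y = 0.05875. Modified duration first:
  t   CF        PV=CF/(1+0.05875)^t    t·PV
  1       275.00       259.7403       259.7403
  2       275.00       245.3273       490.6546
  3       275.00       231.7141       695.1422
  4       275.00       218.8563       875.4251
  5       275.00       206.7119     1,033.5597
  6       275.00       195.2415     1,171.4490
  7       275.00       184.4076     1,290.8529
  8     5,275.00     3,340.9892    26,727.9139
  Σ                  4,882.9882    32,544.7378
P = 4,882.9882; D_Mac = 6.66492 half-year periods = 3.33246 yrs; D_mod = 3.33246/(1+0.05875) = 3.14754 yrs.
ΔP/P ≈ -D_mod · Δy = -3.14754 × (+0.0095) = -0.029902 = -2.9902%.

-2.99%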